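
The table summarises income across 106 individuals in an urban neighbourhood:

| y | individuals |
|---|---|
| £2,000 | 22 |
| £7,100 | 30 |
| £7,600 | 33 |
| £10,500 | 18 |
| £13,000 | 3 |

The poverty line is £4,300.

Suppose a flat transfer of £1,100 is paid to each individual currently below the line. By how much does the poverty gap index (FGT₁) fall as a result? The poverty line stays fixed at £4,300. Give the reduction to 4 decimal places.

0.0531

Before: below the line — 22×£2,000; poverty gap index (FGT₁) = 0.111014.
After the £1,100 transfer: below the line — 22×£3,100; poverty gap index (FGT₁) = 0.057920.
Reduction = 0.111014 − 0.057920 = 0.0531.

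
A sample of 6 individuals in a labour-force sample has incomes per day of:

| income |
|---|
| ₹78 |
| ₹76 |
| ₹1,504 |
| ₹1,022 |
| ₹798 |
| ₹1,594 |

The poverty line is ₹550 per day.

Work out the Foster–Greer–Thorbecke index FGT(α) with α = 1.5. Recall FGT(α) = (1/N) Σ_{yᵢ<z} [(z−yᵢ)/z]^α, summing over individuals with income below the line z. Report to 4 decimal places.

Below the line: ₹76, ₹78 (q = 2 of N = 6).
Gap ratios (z−y)/z: (550−76)/550 = 0.8618; (550−78)/550 = 0.8582.
Raised to α = 1.5: 0.80006; 0.79500.
Sum = 1.595065; FGT(1.5) = 1.595065 / 6 = 0.2658.

0.2658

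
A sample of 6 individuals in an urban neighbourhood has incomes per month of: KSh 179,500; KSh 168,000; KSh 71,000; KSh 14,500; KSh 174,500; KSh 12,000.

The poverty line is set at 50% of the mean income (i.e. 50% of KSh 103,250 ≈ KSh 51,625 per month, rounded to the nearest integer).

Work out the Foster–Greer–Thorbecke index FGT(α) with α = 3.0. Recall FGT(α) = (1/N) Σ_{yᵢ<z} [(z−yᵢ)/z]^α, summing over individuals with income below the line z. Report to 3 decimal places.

Below the line: KSh 12,000, KSh 14,500 (q = 2 of N = 6).
Shortfall ratios: (51625−12000)/51625 = 0.7676; (51625−14500)/51625 = 0.7191.
Raised to α = 3.0: 0.45220; 0.37189.
Sum = 0.824091; FGT(3.0) = 0.824091 / 6 = 0.137.

0.137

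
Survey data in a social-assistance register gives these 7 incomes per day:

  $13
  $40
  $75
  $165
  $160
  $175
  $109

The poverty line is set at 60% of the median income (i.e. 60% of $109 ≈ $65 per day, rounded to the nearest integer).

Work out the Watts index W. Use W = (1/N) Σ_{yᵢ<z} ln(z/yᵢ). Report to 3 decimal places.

Below z: $13, $40 (q = 2 of N = 7).
ln(z/y) terms: ln(65/13) = 1.6094; ln(65/40) = 0.4855.
W = 2.094946 / 7 = 0.299.

0.299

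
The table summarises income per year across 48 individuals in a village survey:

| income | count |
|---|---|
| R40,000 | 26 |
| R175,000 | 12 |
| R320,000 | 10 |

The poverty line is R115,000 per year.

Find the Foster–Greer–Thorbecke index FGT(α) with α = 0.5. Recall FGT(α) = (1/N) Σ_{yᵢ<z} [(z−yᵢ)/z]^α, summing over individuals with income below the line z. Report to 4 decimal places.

0.4374

Below the line: 26×R40,000 (q = 26 of N = 48).
Normalized shortfalls: (115000−40000)/115000 = 0.6522 (×26).
Raised to α = 0.5: 0.80757 (×26).
Sum = 20.996894; FGT(0.5) = 20.996894 / 48 = 0.4374.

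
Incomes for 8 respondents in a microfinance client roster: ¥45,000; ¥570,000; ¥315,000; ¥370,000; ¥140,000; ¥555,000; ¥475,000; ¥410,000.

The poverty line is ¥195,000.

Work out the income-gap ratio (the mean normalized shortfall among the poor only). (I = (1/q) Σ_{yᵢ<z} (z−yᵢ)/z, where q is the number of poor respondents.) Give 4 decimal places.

Poor units: ¥45,000, ¥140,000 (q = 2 of N = 8).
Shortfall ratios (z−y)/z: 0.7692, 0.2821; sum = 1.051282.
The income-gap ratio divides by q (the poor only): 1.051282 / 2 = 0.5256.

0.5256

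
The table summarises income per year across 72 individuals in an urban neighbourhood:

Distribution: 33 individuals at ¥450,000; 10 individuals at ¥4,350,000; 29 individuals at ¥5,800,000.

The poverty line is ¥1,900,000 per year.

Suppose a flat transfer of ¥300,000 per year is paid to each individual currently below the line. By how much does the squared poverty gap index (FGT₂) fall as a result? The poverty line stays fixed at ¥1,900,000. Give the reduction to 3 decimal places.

Before: below the line — 33×¥450,000; squared poverty gap index (FGT₂) = 0.26694.
After the ¥300,000 transfer: below the line — 33×¥750,000; squared poverty gap index (FGT₂) = 0.16791.
Reduction = 0.26694 − 0.16791 = 0.099.

0.099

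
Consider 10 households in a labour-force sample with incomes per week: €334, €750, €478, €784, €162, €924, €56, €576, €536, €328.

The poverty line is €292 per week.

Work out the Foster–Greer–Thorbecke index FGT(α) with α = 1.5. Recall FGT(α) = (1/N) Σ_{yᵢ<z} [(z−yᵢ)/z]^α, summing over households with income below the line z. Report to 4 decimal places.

Incomes under z: €56, €162 (q = 2 of N = 10).
Relative gaps: (292−56)/292 = 0.8082; (292−162)/292 = 0.4452.
Raised to α = 1.5: 0.72660; 0.29706.
Sum = 1.023655; FGT(1.5) = 1.023655 / 10 = 0.1024.

0.1024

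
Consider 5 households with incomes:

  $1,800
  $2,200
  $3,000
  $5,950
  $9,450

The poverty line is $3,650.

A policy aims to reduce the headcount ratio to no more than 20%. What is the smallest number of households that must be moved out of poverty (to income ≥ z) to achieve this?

2

Currently q = 3 of N = 5 are below the line (H = 0.600).
A headcount ratio of at most 20% allows at most ⌊0.20 × 5⌋ = 1 poor households.
So at least 3 − 1 = 2 must be lifted.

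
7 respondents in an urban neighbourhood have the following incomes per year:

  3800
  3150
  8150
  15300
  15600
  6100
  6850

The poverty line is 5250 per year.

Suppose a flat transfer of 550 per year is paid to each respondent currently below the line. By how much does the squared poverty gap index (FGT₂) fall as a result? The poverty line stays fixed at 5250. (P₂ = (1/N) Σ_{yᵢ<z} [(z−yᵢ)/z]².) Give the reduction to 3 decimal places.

Before: below the line — 3150, 3800; squared poverty gap index (FGT₂) = 0.03375.
After the 550 transfer: below the line — 3700, 4350; squared poverty gap index (FGT₂) = 0.01665.
Reduction = 0.03375 − 0.01665 = 0.017.

0.017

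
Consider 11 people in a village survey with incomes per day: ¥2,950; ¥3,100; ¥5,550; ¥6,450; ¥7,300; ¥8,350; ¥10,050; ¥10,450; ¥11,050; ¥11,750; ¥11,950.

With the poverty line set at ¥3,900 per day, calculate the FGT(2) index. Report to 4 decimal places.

Poor units: ¥2,950, ¥3,100 (q = 2 of N = 11).
Relative gaps: (3900−2950)/3900 = 0.2436; (3900−3100)/3900 = 0.2051.
Squared: 0.0593; 0.0421.
Sum = 0.101414; P₂ = 0.101414 / 11 = 0.0092.

0.0092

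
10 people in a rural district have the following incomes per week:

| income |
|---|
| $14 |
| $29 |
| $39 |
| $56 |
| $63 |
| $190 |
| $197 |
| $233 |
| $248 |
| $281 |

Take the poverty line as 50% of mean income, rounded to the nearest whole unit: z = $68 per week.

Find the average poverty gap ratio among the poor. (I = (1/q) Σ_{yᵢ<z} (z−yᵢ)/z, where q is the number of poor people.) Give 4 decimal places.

Poor units: $14, $29, $39, $56, $63 (q = 5 of N = 10).
Relative gaps: 0.7941, 0.5735, 0.4265, 0.1765, 0.0735; sum = 2.044118.
The income-gap ratio divides by q (the poor only): 2.044118 / 5 = 0.4088.

0.4088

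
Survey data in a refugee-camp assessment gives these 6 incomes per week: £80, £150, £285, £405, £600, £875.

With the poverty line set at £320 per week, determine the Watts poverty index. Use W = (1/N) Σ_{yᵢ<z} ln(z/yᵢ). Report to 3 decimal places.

0.377

Below z: £80, £150, £285 (q = 3 of N = 6).
Log shortfalls: ln(320/80) = 1.3863; ln(320/150) = 0.7577; ln(320/285) = 0.1158.
W = 2.259812 / 6 = 0.377.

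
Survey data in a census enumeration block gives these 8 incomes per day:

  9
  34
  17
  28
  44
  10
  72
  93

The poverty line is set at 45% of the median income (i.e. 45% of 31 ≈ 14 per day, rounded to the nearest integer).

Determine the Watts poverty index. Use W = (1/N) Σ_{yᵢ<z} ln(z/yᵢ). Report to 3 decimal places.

Poor units: 9, 10 (q = 2 of N = 8).
Log gaps: ln(14/9) = 0.4418; ln(14/10) = 0.3365.
W = 0.778305 / 8 = 0.097.

0.097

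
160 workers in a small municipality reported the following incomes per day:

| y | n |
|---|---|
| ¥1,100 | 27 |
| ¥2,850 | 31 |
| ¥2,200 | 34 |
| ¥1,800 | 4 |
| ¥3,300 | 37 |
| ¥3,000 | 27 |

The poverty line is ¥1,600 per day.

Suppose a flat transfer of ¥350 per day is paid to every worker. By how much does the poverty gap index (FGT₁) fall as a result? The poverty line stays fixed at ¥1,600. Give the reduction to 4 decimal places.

0.0369

Before: below the line — 27×¥1,100; poverty gap index (FGT₁) = 0.052734.
After the ¥350 transfer: below the line — 27×¥1,450; poverty gap index (FGT₁) = 0.015820.
Reduction = 0.052734 − 0.015820 = 0.0369.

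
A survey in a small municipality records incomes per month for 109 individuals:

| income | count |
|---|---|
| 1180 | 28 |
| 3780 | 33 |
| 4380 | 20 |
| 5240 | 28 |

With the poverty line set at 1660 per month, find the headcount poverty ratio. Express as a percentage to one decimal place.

28 of the 109 individuals have income below 1660.
H = 28/109 = 25.7%.

25.7%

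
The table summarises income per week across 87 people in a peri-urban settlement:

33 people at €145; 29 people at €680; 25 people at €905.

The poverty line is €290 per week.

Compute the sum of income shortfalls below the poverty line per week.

€4,785

Poor units: 33×€145 (q = 33 of N = 87).
Individual gaps: 33×(290−145) = 4785.
Aggregate gap = €4,785.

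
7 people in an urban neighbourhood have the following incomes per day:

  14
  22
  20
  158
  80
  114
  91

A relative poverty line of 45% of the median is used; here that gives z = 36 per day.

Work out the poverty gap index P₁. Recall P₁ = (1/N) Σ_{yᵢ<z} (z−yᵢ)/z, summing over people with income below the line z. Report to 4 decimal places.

0.2063

Below the line: 14, 20, 22 (q = 3 of N = 7).
Relative gaps: (36−14)/36 = 0.6111; (36−20)/36 = 0.4444; (36−22)/36 = 0.3889.
Σ = 1.444444. Dividing by the full population N = 7 gives P₁ = 0.2063.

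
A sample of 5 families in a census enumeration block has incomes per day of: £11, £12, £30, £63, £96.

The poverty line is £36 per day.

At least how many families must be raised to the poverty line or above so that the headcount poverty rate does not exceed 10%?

3

Currently q = 3 of N = 5 are below the line (H = 0.600).
A headcount ratio of at most 10% allows at most ⌊0.10 × 5⌋ = 0 poor families.
So at least 3 − 0 = 3 must be lifted.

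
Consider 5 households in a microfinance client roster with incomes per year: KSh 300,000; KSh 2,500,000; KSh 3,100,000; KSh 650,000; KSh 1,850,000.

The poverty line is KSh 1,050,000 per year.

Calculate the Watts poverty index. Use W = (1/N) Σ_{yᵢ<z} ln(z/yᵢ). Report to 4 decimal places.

Poor units: KSh 300,000, KSh 650,000 (q = 2 of N = 5).
ln(z/y) terms: ln(1050000/300000) = 1.2528; ln(1050000/650000) = 0.4796.
W = 1.732336 / 5 = 0.3465.

0.3465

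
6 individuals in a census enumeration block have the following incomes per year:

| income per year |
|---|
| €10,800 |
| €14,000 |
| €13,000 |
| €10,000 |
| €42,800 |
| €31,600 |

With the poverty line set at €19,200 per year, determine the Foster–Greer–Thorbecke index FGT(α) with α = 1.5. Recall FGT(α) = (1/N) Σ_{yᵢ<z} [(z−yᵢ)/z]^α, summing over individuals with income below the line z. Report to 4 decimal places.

Incomes under z: €10,000, €10,800, €13,000, €14,000 (q = 4 of N = 6).
Normalized shortfalls: (19200−10000)/19200 = 0.4792; (19200−10800)/19200 = 0.4375; (19200−13000)/19200 = 0.3229; (19200−14000)/19200 = 0.2708.
Raised to α = 1.5: 0.33169; 0.28938; 0.18350; 0.14095.
Sum = 0.945513; FGT(1.5) = 0.945513 / 6 = 0.1576.

0.1576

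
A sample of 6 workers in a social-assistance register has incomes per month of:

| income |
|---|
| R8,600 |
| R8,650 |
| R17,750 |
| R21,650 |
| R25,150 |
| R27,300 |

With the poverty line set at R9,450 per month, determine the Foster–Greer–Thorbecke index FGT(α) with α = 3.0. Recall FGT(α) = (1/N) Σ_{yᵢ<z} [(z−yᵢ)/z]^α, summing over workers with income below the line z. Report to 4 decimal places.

0.0002

Below z: R8,600, R8,650 (q = 2 of N = 6).
Gap ratios (z−y)/z: (9450−8600)/9450 = 0.0899; (9450−8650)/9450 = 0.0847.
Raised to α = 3.0: 0.00073; 0.00061.
Sum = 0.001334; FGT(3.0) = 0.001334 / 6 = 0.0002.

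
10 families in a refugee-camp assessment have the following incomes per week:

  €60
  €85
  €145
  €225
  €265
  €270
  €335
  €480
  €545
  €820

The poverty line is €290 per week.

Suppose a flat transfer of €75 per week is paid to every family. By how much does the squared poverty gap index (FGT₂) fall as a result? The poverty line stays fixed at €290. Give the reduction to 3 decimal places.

0.090

Before: below the line — €60, €85, €145, €225, €265, €270; squared poverty gap index (FGT₂) = 0.14411.
After the €75 transfer: below the line — €135, €160, €220; squared poverty gap index (FGT₂) = 0.05449.
Reduction = 0.14411 − 0.05449 = 0.090.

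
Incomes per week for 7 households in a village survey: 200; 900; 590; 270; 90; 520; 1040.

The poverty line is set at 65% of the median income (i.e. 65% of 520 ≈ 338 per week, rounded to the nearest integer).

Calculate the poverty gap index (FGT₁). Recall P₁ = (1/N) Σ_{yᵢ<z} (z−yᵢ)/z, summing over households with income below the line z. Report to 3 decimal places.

0.192

Below z: 90, 200, 270 (q = 3 of N = 7).
Normalized shortfalls: (338−90)/338 = 0.7337; (338−200)/338 = 0.4083; (338−270)/338 = 0.2012.
Σ = 1.343195. Dividing by the full population N = 7 gives P₁ = 0.192.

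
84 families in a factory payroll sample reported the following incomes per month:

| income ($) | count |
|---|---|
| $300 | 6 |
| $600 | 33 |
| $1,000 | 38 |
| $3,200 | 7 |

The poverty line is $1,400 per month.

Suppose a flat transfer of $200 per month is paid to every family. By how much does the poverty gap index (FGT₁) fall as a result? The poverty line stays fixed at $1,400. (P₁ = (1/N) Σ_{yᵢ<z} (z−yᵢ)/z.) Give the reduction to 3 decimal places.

0.131

Before: below the line — 6×$300, 33×$600, 38×$1,000; poverty gap index (FGT₁) = 0.40986.
After the $200 transfer: below the line — 6×$500, 33×$800, 38×$1,200; poverty gap index (FGT₁) = 0.27891.
Reduction = 0.40986 − 0.27891 = 0.131.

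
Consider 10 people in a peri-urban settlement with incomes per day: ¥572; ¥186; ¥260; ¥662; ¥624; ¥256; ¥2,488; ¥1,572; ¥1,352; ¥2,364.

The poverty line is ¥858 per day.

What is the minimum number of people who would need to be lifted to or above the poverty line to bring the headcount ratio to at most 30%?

3

6 of the 10 people are poor, so H = 6/10 = 0.600.
A headcount ratio of at most 30% allows at most ⌊0.30 × 10⌋ = 3 poor people.
So at least 6 − 3 = 3 must be lifted.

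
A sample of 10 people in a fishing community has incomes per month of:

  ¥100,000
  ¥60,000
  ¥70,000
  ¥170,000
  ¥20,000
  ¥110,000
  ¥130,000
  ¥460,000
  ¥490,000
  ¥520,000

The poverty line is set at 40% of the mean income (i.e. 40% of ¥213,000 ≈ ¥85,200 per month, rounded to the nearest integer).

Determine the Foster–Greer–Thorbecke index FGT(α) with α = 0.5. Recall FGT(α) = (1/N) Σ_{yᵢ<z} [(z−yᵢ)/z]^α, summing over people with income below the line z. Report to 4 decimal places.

Below z: ¥20,000, ¥60,000, ¥70,000 (q = 3 of N = 10).
Normalized shortfalls: (85200−20000)/85200 = 0.7653; (85200−60000)/85200 = 0.2958; (85200−70000)/85200 = 0.1784.
Raised to α = 0.5: 0.87479; 0.54385; 0.42238.
Sum = 1.841021; FGT(0.5) = 1.841021 / 10 = 0.1841.

0.1841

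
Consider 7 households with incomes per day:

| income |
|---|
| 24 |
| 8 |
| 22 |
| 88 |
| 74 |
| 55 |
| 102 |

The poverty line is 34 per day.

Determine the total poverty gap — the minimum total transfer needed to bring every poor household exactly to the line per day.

48

Below z: 8, 22, 24 (q = 3 of N = 7).
Individual gaps: 34−8 = 26; 34−22 = 12; 34−24 = 10.
Aggregate gap = 48.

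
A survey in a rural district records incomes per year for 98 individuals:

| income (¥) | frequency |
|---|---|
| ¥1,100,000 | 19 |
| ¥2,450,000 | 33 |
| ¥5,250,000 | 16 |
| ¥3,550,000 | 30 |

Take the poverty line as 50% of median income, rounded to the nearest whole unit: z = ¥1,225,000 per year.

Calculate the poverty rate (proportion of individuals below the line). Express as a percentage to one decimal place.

19 of the 98 individuals have income below ¥1,225,000.
H = 19/98 = 19.4%.

19.4%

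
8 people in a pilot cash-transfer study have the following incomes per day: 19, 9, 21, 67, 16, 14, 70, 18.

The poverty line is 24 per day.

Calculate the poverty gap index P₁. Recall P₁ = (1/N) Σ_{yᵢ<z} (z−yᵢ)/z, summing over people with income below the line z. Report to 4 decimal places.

0.2448

Below z: 9, 14, 16, 18, 19, 21 (q = 6 of N = 8).
Shortfall ratios: (24−9)/24 = 0.6250; (24−14)/24 = 0.4167; (24−16)/24 = 0.3333; (24−18)/24 = 0.2500; (24−19)/24 = 0.2083; (24−21)/24 = 0.1250.
Sum of shortfalls = 1.958333; P₁ averages over all N: 1.958333 / 8 = 0.2448.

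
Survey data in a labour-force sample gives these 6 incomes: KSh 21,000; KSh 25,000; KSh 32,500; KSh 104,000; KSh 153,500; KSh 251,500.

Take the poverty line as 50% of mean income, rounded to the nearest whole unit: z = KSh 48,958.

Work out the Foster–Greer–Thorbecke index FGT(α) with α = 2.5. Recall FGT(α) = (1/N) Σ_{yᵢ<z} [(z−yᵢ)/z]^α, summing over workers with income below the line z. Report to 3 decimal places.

Below the line: KSh 21,000, KSh 25,000, KSh 32,500 (q = 3 of N = 6).
Gap ratios (z−y)/z: (48958−21000)/48958 = 0.5711; (48958−25000)/48958 = 0.4894; (48958−32500)/48958 = 0.3362.
Raised to α = 2.5: 0.24644; 0.16752; 0.06552.
Sum = 0.479479; FGT(2.5) = 0.479479 / 6 = 0.080.

0.080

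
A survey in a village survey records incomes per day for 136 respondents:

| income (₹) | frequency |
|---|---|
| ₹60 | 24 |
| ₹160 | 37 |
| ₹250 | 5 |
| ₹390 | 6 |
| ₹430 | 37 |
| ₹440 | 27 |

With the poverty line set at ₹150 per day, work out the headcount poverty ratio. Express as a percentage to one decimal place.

17.6%

24 of the 136 respondents have income below ₹150.
H = 24/136 = 17.6%.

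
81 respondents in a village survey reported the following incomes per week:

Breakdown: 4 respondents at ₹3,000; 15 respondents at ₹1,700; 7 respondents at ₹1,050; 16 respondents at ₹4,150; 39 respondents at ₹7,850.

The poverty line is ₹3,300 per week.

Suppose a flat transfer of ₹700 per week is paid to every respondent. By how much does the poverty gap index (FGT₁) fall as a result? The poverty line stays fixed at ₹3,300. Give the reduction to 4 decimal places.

0.0621

Before: below the line — 7×₹1,050, 15×₹1,700, 4×₹3,000; poverty gap index (FGT₁) = 0.153199.
After the ₹700 transfer: below the line — 7×₹1,750, 15×₹2,400; poverty gap index (FGT₁) = 0.091096.
Reduction = 0.153199 − 0.091096 = 0.0621.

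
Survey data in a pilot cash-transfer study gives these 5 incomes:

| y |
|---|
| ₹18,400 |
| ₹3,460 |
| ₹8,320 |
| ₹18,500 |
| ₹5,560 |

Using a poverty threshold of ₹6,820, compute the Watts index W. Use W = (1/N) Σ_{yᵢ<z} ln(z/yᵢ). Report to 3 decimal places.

0.177

Below z: ₹3,460, ₹5,560 (q = 2 of N = 5).
Log shortfalls: ln(6820/3460) = 0.6786; ln(6820/5560) = 0.2043.
W = 0.882852 / 5 = 0.177.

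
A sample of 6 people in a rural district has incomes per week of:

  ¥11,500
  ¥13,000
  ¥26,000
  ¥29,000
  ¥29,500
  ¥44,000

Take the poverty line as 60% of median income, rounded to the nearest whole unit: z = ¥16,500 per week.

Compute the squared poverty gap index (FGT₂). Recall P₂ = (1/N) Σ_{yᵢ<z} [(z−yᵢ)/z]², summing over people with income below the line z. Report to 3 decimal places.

Poor units: ¥11,500, ¥13,000 (q = 2 of N = 6).
Shortfall ratios: (16500−11500)/16500 = 0.3030; (16500−13000)/16500 = 0.2121.
Squared: 0.0918; 0.0450.
Sum = 0.136823; P₂ = 0.136823 / 6 = 0.023.

0.023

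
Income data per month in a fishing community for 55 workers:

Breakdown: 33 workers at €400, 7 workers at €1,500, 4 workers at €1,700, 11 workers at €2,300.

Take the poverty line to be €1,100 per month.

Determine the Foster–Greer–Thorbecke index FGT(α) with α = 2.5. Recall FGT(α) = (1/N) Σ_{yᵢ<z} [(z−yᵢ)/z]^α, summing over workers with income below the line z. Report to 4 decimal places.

Poor units: 33×€400 (q = 33 of N = 55).
Normalized shortfalls: (1100−400)/1100 = 0.6364 (×33).
Raised to α = 2.5: 0.32305 (×33).
Sum = 10.660494; FGT(2.5) = 10.660494 / 55 = 0.1938.

0.1938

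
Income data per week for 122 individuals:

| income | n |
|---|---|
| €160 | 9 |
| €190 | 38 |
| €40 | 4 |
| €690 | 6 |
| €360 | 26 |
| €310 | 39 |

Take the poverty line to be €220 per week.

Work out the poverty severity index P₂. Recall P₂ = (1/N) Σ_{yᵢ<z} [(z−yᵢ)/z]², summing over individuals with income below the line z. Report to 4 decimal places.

Below the line: 4×€40, 9×€160, 38×€190 (q = 51 of N = 122).
Shortfall ratios: (220−40)/220 = 0.8182 (×4); (220−160)/220 = 0.2727 (×9); (220−190)/220 = 0.1364 (×38).
Squared: 0.6694 (×4); 0.0744 (×9); 0.0186 (×38).
Sum = 4.053719; P₂ = 4.053719 / 122 = 0.0332.

0.0332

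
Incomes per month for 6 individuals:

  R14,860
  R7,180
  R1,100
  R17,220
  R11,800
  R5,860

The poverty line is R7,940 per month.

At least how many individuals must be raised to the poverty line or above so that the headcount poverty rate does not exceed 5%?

3

Currently q = 3 of N = 6 are below the line (H = 0.500).
A headcount ratio of at most 5% allows at most ⌊0.05 × 6⌋ = 0 poor individuals.
So at least 3 − 0 = 3 must be lifted.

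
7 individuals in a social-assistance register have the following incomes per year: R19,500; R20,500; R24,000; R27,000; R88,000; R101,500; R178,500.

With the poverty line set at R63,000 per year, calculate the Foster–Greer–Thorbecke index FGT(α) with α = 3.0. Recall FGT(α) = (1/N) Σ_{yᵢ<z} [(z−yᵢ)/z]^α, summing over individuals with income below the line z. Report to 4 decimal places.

0.1514

Below the line: R19,500, R20,500, R24,000, R27,000 (q = 4 of N = 7).
Normalized shortfalls: (63000−19500)/63000 = 0.6905; (63000−20500)/63000 = 0.6746; (63000−24000)/63000 = 0.6190; (63000−27000)/63000 = 0.5714.
Raised to α = 3.0: 0.32919; 0.30700; 0.23723; 0.18659.
Sum = 1.060015; FGT(3.0) = 1.060015 / 7 = 0.1514.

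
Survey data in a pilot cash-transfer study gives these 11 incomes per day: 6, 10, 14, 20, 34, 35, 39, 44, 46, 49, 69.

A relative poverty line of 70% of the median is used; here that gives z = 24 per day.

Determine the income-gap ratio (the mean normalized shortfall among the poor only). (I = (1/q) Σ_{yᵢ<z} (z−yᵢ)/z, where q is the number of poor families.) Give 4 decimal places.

0.4792

Below z: 6, 10, 14, 20 (q = 4 of N = 11).
Relative gaps: 0.7500, 0.5833, 0.4167, 0.1667; sum = 1.916667.
I averages over the q = 4 poor units only: 1.916667 / 4 = 0.4792.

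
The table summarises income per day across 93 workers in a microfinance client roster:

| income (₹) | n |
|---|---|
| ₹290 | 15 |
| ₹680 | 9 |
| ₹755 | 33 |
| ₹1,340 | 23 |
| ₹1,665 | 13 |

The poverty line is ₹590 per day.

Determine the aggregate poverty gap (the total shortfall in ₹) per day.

Below the line: 15×₹290 (q = 15 of N = 93).
Individual gaps: 15×(590−290) = 4500.
Aggregate gap = ₹4,500.

₹4,500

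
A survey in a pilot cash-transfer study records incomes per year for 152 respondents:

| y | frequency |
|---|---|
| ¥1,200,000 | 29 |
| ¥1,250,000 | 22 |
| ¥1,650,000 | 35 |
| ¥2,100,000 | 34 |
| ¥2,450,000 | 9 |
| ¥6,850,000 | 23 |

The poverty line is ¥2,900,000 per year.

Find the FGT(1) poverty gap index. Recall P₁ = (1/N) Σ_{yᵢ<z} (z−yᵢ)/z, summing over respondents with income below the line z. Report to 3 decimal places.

Poor units: 29×¥1,200,000, 22×¥1,250,000, 35×¥1,650,000, 34×¥2,100,000, 9×¥2,450,000 (q = 129 of N = 152).
Shortfall ratios: (2900000−1200000)/2900000 = 0.5862 (×29); (2900000−1250000)/2900000 = 0.5690 (×22); (2900000−1650000)/2900000 = 0.4310 (×35); (2900000−2100000)/2900000 = 0.2759 (×34); (2900000−2450000)/2900000 = 0.1552 (×9).
Σ = 55.379310. Dividing by the full population N = 152 gives P₁ = 0.364.

0.364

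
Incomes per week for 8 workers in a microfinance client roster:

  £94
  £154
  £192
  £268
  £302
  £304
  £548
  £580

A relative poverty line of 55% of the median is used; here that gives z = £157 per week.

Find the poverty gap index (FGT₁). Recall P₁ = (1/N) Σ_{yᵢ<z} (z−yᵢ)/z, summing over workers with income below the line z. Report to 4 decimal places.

0.0525

Below z: £94, £154 (q = 2 of N = 8).
Shortfall ratios: (157−94)/157 = 0.4013; (157−154)/157 = 0.0191.
Σ = 0.420382. Dividing by the full population N = 8 gives P₁ = 0.0525.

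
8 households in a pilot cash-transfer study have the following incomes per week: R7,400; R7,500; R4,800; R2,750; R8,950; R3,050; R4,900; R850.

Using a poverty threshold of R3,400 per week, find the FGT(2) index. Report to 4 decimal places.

Poor units: R850, R2,750, R3,050 (q = 3 of N = 8).
Gap ratios (z−y)/z: (3400−850)/3400 = 0.7500; (3400−2750)/3400 = 0.1912; (3400−3050)/3400 = 0.1029.
Squared: 0.5625; 0.0365; 0.0106.
Sum = 0.609645; P₂ = 0.609645 / 8 = 0.0762.

0.0762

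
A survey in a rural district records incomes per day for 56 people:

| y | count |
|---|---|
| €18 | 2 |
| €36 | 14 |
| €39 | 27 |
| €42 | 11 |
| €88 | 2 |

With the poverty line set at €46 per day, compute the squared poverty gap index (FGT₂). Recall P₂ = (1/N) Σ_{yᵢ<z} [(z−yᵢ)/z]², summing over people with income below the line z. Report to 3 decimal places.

0.038

Below z: 2×€18, 14×€36, 27×€39, 11×€42 (q = 54 of N = 56).
Normalized shortfalls: (46−18)/46 = 0.6087 (×2); (46−36)/46 = 0.2174 (×14); (46−39)/46 = 0.1522 (×27); (46−42)/46 = 0.0870 (×11).
Squared: 0.3705 (×2); 0.0473 (×14); 0.0232 (×27); 0.0076 (×11).
Sum = 2.111059; P₂ = 2.111059 / 56 = 0.038.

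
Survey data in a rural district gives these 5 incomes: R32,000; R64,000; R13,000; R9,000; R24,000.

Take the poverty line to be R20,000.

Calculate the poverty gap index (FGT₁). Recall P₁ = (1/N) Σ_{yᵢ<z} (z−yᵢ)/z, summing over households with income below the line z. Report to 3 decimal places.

0.180

Below z: R9,000, R13,000 (q = 2 of N = 5).
Gap ratios (z−y)/z: (20000−9000)/20000 = 0.5500; (20000−13000)/20000 = 0.3500.
Σ = 0.900000. Dividing by the full population N = 5 gives P₁ = 0.180.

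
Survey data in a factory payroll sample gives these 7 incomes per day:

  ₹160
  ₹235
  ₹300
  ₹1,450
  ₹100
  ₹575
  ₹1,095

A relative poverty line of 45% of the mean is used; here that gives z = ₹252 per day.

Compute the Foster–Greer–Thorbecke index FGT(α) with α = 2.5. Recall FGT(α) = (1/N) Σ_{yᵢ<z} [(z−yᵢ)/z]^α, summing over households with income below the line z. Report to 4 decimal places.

Incomes under z: ₹100, ₹160, ₹235 (q = 3 of N = 7).
Gap ratios (z−y)/z: (252−100)/252 = 0.6032; (252−160)/252 = 0.3651; (252−235)/252 = 0.0675.
Raised to α = 2.5: 0.28256; 0.08053; 0.00118.
Sum = 0.364272; FGT(2.5) = 0.364272 / 7 = 0.0520.

0.0520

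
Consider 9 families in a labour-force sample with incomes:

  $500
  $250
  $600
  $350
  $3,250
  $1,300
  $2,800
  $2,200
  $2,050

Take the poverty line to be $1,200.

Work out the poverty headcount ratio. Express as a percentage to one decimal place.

44.4%

4 of the 9 families have income below $1,200.
H = 4/9 = 44.4%.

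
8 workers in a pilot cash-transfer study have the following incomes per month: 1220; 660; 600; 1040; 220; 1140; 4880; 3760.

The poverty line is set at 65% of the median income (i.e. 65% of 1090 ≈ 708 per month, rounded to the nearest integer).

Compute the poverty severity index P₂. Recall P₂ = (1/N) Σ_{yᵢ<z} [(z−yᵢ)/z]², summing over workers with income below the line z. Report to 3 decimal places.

0.063

Poor units: 220, 600, 660 (q = 3 of N = 8).
Shortfall ratios: (708−220)/708 = 0.6893; (708−600)/708 = 0.1525; (708−660)/708 = 0.0678.
Squared: 0.4751; 0.0233; 0.0046.
Sum = 0.502953; P₂ = 0.502953 / 8 = 0.063.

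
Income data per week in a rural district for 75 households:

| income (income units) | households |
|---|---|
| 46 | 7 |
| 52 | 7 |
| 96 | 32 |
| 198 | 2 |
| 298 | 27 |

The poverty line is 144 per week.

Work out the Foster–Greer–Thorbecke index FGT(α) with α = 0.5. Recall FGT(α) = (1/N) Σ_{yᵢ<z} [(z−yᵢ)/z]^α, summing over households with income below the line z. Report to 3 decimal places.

0.398

Below the line: 7×46, 7×52, 32×96 (q = 46 of N = 75).
Shortfall ratios: (144−46)/144 = 0.6806 (×7); (144−52)/144 = 0.6389 (×7); (144−96)/144 = 0.3333 (×32).
Raised to α = 0.5: 0.82496 (×7); 0.79931 (×7); 0.57735 (×32).
Sum = 29.845051; FGT(0.5) = 29.845051 / 75 = 0.398.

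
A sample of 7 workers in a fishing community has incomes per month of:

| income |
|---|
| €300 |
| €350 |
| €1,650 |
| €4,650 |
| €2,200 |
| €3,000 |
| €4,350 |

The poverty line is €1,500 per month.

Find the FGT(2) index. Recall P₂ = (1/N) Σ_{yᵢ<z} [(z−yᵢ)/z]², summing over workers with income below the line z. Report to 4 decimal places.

0.1754

Incomes under z: €300, €350 (q = 2 of N = 7).
Shortfall ratios: (1500−300)/1500 = 0.8000; (1500−350)/1500 = 0.7667.
Squared: 0.6400; 0.5878.
Sum = 1.227778; P₂ = 1.227778 / 7 = 0.1754.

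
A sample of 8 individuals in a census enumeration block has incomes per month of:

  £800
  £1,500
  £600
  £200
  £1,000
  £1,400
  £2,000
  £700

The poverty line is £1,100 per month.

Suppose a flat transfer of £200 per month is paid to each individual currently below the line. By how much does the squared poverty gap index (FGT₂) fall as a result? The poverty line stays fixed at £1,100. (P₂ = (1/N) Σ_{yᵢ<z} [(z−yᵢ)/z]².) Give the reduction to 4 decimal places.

Before: below the line — £200, £600, £700, £800, £1,000; squared poverty gap index (FGT₂) = 0.136364.
After the £200 transfer: below the line — £400, £800, £900, £1,000; squared poverty gap index (FGT₂) = 0.065083.
Reduction = 0.136364 − 0.065083 = 0.0713.

0.0713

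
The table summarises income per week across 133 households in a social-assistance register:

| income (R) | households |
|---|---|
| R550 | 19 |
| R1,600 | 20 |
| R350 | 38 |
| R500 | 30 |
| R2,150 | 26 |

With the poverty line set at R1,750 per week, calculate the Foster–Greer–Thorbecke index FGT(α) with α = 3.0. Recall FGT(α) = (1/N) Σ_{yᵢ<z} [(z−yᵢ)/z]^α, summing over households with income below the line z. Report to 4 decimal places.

Below the line: 38×R350, 30×R500, 19×R550, 20×R1,600 (q = 107 of N = 133).
Gap ratios (z−y)/z: (1750−350)/1750 = 0.8000 (×38); (1750−500)/1750 = 0.7143 (×30); (1750−550)/1750 = 0.6857 (×19); (1750−1600)/1750 = 0.0857 (×20).
Raised to α = 3.0: 0.51200 (×38); 0.36443 (×30); 0.32243 (×19); 0.00063 (×20).
Sum = 36.527627; FGT(3.0) = 36.527627 / 133 = 0.2746.

0.2746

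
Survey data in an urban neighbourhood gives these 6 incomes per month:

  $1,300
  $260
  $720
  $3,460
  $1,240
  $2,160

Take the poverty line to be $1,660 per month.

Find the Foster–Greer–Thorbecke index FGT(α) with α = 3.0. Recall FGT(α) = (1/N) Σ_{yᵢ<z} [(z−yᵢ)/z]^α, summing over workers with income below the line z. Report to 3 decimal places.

0.135

Below z: $260, $720, $1,240, $1,300 (q = 4 of N = 6).
Shortfall ratios: (1660−260)/1660 = 0.8434; (1660−720)/1660 = 0.5663; (1660−1240)/1660 = 0.2530; (1660−1300)/1660 = 0.2169.
Raised to α = 3.0: 0.59987; 0.18158; 0.01620; 0.01020.
Sum = 0.807846; FGT(3.0) = 0.807846 / 6 = 0.135.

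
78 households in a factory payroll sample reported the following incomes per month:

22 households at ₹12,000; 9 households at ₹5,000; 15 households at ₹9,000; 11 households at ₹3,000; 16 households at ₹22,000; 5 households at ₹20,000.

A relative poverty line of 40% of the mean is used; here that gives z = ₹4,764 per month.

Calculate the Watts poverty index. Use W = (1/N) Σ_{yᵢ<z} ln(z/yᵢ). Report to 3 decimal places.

Incomes under z: 11×₹3,000 (q = 11 of N = 78).
Log shortfalls: ln(4764/3000) = 0.4625 (×11).
W = 5.087229 / 78 = 0.065.

0.065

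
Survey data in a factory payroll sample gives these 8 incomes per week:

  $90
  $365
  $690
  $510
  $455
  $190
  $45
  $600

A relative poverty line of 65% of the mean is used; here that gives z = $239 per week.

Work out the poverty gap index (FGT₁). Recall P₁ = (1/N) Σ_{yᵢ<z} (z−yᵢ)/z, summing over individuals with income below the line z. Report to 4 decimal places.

0.2050

Poor units: $45, $90, $190 (q = 3 of N = 8).
Relative gaps: (239−45)/239 = 0.8117; (239−90)/239 = 0.6234; (239−190)/239 = 0.2050.
Sum of shortfalls = 1.640167; P₁ averages over all N: 1.640167 / 8 = 0.2050.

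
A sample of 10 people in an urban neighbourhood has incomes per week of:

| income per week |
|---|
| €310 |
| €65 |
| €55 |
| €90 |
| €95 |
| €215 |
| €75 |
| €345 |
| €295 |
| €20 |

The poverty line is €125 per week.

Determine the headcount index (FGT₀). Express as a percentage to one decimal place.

60.0%

6 of the 10 people have income below €125.
H = 6/10 = 60.0%.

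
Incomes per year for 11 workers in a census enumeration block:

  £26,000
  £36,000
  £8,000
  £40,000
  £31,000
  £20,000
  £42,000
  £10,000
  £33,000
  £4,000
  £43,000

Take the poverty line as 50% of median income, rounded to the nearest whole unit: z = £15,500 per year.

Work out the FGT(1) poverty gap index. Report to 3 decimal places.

0.144

Below z: £4,000, £8,000, £10,000 (q = 3 of N = 11).
Gap ratios (z−y)/z: (15500−4000)/15500 = 0.7419; (15500−8000)/15500 = 0.4839; (15500−10000)/15500 = 0.3548.
Σ = 1.580645. Dividing by the full population N = 11 gives P₁ = 0.144.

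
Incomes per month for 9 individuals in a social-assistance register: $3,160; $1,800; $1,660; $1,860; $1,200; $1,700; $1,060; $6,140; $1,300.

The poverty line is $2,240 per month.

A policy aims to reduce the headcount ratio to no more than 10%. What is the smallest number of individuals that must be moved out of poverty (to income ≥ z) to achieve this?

7

Currently q = 7 of N = 9 are below the line (H = 0.778).
A headcount ratio of at most 10% allows at most ⌊0.10 × 9⌋ = 0 poor individuals.
So at least 7 − 0 = 7 must be lifted.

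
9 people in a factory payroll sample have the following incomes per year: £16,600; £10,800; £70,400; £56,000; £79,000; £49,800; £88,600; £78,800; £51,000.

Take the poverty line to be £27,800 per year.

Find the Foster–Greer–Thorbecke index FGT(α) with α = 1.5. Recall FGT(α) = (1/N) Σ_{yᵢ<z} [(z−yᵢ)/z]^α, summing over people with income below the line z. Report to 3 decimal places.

0.082

Below z: £10,800, £16,600 (q = 2 of N = 9).
Gap ratios (z−y)/z: (27800−10800)/27800 = 0.6115; (27800−16600)/27800 = 0.4029.
Raised to α = 1.5: 0.47820; 0.25572.
Sum = 0.733913; FGT(1.5) = 0.733913 / 9 = 0.082.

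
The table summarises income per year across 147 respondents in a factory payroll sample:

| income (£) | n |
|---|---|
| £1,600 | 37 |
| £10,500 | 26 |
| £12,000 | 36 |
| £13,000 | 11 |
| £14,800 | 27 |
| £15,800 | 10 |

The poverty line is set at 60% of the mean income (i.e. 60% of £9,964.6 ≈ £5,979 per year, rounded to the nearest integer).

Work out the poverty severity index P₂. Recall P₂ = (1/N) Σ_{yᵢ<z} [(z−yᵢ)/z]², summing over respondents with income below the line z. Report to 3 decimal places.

Below the line: 37×£1,600 (q = 37 of N = 147).
Normalized shortfalls: (5979−1600)/5979 = 0.7324 (×37).
Squared: 0.5364 (×37).
Sum = 19.846983; P₂ = 19.846983 / 147 = 0.135.

0.135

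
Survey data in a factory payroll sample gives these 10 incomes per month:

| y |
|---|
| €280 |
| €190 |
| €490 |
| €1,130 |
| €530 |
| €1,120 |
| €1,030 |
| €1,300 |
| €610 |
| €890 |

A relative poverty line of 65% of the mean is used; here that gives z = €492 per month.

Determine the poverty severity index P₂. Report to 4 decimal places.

0.0562

Incomes under z: €190, €280, €490 (q = 3 of N = 10).
Gap ratios (z−y)/z: (492−190)/492 = 0.6138; (492−280)/492 = 0.4309; (492−490)/492 = 0.0041.
Squared: 0.3768; 0.1857; 0.0000.
Sum = 0.562463; P₂ = 0.562463 / 10 = 0.0562.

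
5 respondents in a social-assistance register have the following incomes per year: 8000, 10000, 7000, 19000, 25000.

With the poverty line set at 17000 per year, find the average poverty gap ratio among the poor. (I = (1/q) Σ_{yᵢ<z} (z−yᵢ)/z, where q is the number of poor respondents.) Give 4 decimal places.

Below the line: 7000, 8000, 10000 (q = 3 of N = 5).
Relative gaps: 0.5882, 0.5294, 0.4118; sum = 1.529412.
I averages over the q = 3 poor units only: 1.529412 / 3 = 0.5098.

0.5098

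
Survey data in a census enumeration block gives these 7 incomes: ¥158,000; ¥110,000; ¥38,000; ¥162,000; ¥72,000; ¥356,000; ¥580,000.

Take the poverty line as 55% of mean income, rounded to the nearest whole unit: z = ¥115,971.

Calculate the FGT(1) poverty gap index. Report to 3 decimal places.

0.158

Below z: ¥38,000, ¥72,000, ¥110,000 (q = 3 of N = 7).
Relative gaps: (115971−38000)/115971 = 0.6723; (115971−72000)/115971 = 0.3792; (115971−110000)/115971 = 0.0515.
Σ = 1.102974. Dividing by the full population N = 7 gives P₁ = 0.158.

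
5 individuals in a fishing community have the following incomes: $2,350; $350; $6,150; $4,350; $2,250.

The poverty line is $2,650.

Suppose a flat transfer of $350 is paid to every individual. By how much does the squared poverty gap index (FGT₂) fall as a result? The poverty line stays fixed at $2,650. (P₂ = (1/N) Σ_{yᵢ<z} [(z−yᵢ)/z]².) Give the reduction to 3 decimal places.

Before: below the line — $350, $2,250, $2,350; squared poverty gap index (FGT₂) = 0.15778.
After the $350 transfer: below the line — $700, $2,600; squared poverty gap index (FGT₂) = 0.10837.
Reduction = 0.15778 − 0.10837 = 0.049.

0.049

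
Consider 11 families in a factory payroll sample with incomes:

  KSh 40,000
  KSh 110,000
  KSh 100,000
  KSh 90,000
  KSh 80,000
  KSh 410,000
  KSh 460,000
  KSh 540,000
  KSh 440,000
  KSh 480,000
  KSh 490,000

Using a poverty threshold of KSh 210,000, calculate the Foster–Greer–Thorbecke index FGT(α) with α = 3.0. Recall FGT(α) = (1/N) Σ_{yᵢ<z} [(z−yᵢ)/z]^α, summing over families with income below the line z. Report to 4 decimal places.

Below z: KSh 40,000, KSh 80,000, KSh 90,000, KSh 100,000, KSh 110,000 (q = 5 of N = 11).
Normalized shortfalls: (210000−40000)/210000 = 0.8095; (210000−80000)/210000 = 0.6190; (210000−90000)/210000 = 0.5714; (210000−100000)/210000 = 0.5238; (210000−110000)/210000 = 0.4762.
Raised to α = 3.0: 0.53050; 0.23723; 0.18659; 0.14372; 0.10798.
Sum = 1.206025; FGT(3.0) = 1.206025 / 11 = 0.1096.

0.1096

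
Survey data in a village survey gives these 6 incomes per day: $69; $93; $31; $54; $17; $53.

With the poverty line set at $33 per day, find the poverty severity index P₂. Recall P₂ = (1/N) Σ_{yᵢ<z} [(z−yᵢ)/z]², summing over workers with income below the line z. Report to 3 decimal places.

Poor units: $17, $31 (q = 2 of N = 6).
Gap ratios (z−y)/z: (33−17)/33 = 0.4848; (33−31)/33 = 0.0606.
Squared: 0.2351; 0.0037.
Sum = 0.238751; P₂ = 0.238751 / 6 = 0.040.

0.040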